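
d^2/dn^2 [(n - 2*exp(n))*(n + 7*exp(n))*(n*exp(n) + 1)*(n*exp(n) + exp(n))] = (4*n^4*exp(n) + 45*n^3*exp(2*n) + 20*n^3*exp(n) + n^3 - 224*n^2*exp(3*n) + 135*n^2*exp(2*n) + 44*n^2*exp(n) + 7*n^2 - 448*n*exp(3*n) - 36*n*exp(2*n) + 66*n*exp(n) + 10*n - 140*exp(3*n) - 200*exp(2*n) + 30*exp(n) + 2)*exp(n)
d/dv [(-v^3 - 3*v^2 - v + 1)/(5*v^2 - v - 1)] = (-5*v^4 + 2*v^3 + 11*v^2 - 4*v + 2)/(25*v^4 - 10*v^3 - 9*v^2 + 2*v + 1)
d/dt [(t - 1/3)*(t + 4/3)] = 2*t + 1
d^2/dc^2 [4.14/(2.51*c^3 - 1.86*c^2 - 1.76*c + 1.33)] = ((15.4008 - 62.3484*c)*(2.51*c^3 - 1.86*c^2 - 1.76*c + 1.33) + 4.14*(-15.06*c^2 + 7.44*c + 3.52)*(-7.53*c^2 + 3.72*c + 1.76))/(2.51*c^3 - 1.86*c^2 - 1.76*c + 1.33)^3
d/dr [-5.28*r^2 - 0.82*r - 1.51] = -10.56*r - 0.82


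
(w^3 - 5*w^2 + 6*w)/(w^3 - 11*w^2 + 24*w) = (w - 2)/(w - 8)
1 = 1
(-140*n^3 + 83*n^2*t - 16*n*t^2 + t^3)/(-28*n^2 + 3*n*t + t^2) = (35*n^2 - 12*n*t + t^2)/(7*n + t)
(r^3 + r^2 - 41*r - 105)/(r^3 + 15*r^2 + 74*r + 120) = (r^2 - 4*r - 21)/(r^2 + 10*r + 24)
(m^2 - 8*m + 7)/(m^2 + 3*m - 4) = (m - 7)/(m + 4)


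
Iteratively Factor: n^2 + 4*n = (n + 4)*(n)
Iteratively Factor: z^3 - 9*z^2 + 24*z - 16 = (z - 1)*(z^2 - 8*z + 16) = (z - 4)*(z - 1)*(z - 4)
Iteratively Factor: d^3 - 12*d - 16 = (d + 2)*(d^2 - 2*d - 8) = (d - 4)*(d + 2)*(d + 2)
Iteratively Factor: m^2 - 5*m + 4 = (m - 1)*(m - 4)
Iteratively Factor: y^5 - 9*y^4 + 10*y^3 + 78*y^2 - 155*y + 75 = (y + 3)*(y^4 - 12*y^3 + 46*y^2 - 60*y + 25) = (y - 5)*(y + 3)*(y^3 - 7*y^2 + 11*y - 5) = (y - 5)^2*(y + 3)*(y^2 - 2*y + 1) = (y - 5)^2*(y - 1)*(y + 3)*(y - 1)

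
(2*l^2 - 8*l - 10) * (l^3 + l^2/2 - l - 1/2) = 2*l^5 - 7*l^4 - 16*l^3 + 2*l^2 + 14*l + 5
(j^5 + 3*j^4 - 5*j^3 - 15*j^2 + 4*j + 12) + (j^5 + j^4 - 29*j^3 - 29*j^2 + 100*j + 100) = 2*j^5 + 4*j^4 - 34*j^3 - 44*j^2 + 104*j + 112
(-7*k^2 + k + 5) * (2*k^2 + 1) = -14*k^4 + 2*k^3 + 3*k^2 + k + 5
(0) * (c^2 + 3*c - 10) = 0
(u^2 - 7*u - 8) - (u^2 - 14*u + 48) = 7*u - 56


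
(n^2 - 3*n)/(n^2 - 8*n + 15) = n/(n - 5)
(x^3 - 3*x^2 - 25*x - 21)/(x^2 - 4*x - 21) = x + 1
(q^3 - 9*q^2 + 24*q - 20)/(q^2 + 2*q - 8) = (q^2 - 7*q + 10)/(q + 4)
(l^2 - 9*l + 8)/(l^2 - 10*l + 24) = (l^2 - 9*l + 8)/(l^2 - 10*l + 24)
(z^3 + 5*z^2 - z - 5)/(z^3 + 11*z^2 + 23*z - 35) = (z + 1)/(z + 7)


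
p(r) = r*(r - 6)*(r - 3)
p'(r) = r*(r - 6) + r*(r - 3) + (r - 6)*(r - 3)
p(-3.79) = -251.94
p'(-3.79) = 129.31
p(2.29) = 6.03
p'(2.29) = -7.49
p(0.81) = 9.21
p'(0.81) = 5.39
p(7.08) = 31.20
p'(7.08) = 40.94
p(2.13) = 7.17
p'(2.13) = -6.73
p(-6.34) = -730.72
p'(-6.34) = 252.71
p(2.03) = 7.82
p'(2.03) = -6.18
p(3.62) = -5.34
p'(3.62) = -7.85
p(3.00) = 0.00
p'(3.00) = -9.00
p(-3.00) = -162.00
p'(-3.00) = 99.00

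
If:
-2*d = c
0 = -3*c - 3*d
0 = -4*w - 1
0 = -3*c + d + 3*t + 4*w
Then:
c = 0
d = 0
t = 1/3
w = -1/4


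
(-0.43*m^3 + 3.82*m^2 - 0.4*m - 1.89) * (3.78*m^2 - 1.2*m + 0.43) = -1.6254*m^5 + 14.9556*m^4 - 6.2809*m^3 - 5.0216*m^2 + 2.096*m - 0.8127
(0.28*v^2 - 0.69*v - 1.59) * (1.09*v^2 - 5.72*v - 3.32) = 0.3052*v^4 - 2.3537*v^3 + 1.2841*v^2 + 11.3856*v + 5.2788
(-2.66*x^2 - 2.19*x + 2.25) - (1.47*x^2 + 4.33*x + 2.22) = -4.13*x^2 - 6.52*x + 0.0299999999999998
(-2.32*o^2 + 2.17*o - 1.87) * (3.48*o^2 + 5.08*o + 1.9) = -8.0736*o^4 - 4.234*o^3 + 0.108000000000001*o^2 - 5.3766*o - 3.553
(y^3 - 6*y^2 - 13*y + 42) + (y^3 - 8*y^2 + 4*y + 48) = 2*y^3 - 14*y^2 - 9*y + 90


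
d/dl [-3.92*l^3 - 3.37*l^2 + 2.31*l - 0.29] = -11.76*l^2 - 6.74*l + 2.31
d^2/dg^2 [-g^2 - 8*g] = -2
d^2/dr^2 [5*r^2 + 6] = 10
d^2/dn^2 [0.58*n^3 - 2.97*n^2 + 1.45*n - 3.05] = 3.48*n - 5.94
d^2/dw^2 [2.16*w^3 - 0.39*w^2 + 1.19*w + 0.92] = 12.96*w - 0.78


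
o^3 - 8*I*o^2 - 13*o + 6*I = (o - 6*I)*(o - I)^2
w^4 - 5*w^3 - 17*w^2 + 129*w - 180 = (w - 4)*(w - 3)^2*(w + 5)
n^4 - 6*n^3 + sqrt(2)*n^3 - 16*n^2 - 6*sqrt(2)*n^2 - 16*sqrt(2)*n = n*(n - 8)*(n + 2)*(n + sqrt(2))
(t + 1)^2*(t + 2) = t^3 + 4*t^2 + 5*t + 2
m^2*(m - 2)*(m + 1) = m^4 - m^3 - 2*m^2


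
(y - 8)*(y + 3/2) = y^2 - 13*y/2 - 12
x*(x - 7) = x^2 - 7*x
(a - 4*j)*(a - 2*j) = a^2 - 6*a*j + 8*j^2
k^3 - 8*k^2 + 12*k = k*(k - 6)*(k - 2)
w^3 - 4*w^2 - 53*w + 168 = (w - 8)*(w - 3)*(w + 7)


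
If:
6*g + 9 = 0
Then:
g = -3/2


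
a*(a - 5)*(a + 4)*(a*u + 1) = a^4*u - a^3*u + a^3 - 20*a^2*u - a^2 - 20*a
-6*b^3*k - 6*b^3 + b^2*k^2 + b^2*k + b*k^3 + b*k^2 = (-2*b + k)*(3*b + k)*(b*k + b)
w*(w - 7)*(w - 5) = w^3 - 12*w^2 + 35*w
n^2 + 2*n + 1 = (n + 1)^2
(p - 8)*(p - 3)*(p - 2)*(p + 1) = p^4 - 12*p^3 + 33*p^2 - 2*p - 48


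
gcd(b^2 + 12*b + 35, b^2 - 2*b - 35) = b + 5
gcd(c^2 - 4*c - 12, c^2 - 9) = 1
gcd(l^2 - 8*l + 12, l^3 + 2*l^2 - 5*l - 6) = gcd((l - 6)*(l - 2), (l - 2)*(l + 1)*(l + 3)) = l - 2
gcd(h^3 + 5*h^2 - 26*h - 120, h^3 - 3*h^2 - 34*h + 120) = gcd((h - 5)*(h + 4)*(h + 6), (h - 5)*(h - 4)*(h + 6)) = h^2 + h - 30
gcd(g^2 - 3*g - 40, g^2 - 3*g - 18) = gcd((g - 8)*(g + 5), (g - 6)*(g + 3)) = 1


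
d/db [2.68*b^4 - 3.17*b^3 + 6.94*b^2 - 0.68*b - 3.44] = 10.72*b^3 - 9.51*b^2 + 13.88*b - 0.68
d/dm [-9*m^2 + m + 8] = 1 - 18*m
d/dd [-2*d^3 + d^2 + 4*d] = -6*d^2 + 2*d + 4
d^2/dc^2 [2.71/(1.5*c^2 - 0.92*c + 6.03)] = (-12.195*c^2 + 7.4796*c + 2.71*(3.0*c - 0.92)*(6.0*c - 1.84) - 49.0239)/(1.5*c^2 - 0.92*c + 6.03)^3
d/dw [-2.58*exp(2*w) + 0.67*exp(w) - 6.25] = (0.67 - 5.16*exp(w))*exp(w)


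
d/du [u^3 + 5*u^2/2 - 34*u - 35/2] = 3*u^2 + 5*u - 34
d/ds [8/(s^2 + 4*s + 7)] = 16*(-s - 2)/(s^2 + 4*s + 7)^2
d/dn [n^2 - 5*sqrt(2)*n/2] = 2*n - 5*sqrt(2)/2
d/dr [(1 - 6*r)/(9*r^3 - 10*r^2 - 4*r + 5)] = (108*r^3 - 87*r^2 + 20*r - 26)/(81*r^6 - 180*r^5 + 28*r^4 + 170*r^3 - 84*r^2 - 40*r + 25)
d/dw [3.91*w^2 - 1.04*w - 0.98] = 7.82*w - 1.04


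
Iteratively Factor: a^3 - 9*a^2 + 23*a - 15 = (a - 5)*(a^2 - 4*a + 3) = (a - 5)*(a - 3)*(a - 1)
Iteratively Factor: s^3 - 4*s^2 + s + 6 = (s - 3)*(s^2 - s - 2) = (s - 3)*(s - 2)*(s + 1)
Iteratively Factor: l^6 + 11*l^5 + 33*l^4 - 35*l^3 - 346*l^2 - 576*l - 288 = (l + 4)*(l^5 + 7*l^4 + 5*l^3 - 55*l^2 - 126*l - 72) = (l + 3)*(l + 4)*(l^4 + 4*l^3 - 7*l^2 - 34*l - 24) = (l + 1)*(l + 3)*(l + 4)*(l^3 + 3*l^2 - 10*l - 24) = (l + 1)*(l + 3)*(l + 4)^2*(l^2 - l - 6) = (l + 1)*(l + 2)*(l + 3)*(l + 4)^2*(l - 3)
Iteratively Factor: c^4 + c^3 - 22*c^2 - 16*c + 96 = (c - 4)*(c^3 + 5*c^2 - 2*c - 24) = (c - 4)*(c - 2)*(c^2 + 7*c + 12) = (c - 4)*(c - 2)*(c + 4)*(c + 3)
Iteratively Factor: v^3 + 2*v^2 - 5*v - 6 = (v + 3)*(v^2 - v - 2) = (v - 2)*(v + 3)*(v + 1)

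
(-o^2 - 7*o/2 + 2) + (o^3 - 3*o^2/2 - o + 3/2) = o^3 - 5*o^2/2 - 9*o/2 + 7/2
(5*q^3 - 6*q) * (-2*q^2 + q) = -10*q^5 + 5*q^4 + 12*q^3 - 6*q^2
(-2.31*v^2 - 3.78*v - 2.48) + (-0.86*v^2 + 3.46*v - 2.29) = -3.17*v^2 - 0.32*v - 4.77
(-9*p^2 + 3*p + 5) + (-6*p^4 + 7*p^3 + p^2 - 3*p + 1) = -6*p^4 + 7*p^3 - 8*p^2 + 6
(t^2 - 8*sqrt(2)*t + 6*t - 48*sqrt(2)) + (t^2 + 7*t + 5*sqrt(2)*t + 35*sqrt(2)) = 2*t^2 - 3*sqrt(2)*t + 13*t - 13*sqrt(2)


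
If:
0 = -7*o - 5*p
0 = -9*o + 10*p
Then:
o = 0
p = 0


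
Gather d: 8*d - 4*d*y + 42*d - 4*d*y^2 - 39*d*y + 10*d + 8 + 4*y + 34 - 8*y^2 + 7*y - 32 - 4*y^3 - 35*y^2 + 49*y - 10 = d*(-4*y^2 - 43*y + 60) - 4*y^3 - 43*y^2 + 60*y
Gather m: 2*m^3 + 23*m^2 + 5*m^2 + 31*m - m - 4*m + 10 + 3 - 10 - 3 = 2*m^3 + 28*m^2 + 26*m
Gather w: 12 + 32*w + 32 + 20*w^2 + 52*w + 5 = 20*w^2 + 84*w + 49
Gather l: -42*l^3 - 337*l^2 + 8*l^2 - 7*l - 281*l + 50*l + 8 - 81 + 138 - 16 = -42*l^3 - 329*l^2 - 238*l + 49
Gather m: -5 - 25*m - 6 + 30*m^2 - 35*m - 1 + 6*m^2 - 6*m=36*m^2 - 66*m - 12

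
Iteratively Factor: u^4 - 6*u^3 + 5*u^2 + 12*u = (u + 1)*(u^3 - 7*u^2 + 12*u) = (u - 3)*(u + 1)*(u^2 - 4*u) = (u - 4)*(u - 3)*(u + 1)*(u)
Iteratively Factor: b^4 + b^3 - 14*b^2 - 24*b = (b + 3)*(b^3 - 2*b^2 - 8*b) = b*(b + 3)*(b^2 - 2*b - 8) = b*(b + 2)*(b + 3)*(b - 4)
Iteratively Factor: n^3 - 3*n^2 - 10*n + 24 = (n - 4)*(n^2 + n - 6) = (n - 4)*(n + 3)*(n - 2)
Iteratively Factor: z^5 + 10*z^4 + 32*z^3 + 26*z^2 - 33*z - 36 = (z + 4)*(z^4 + 6*z^3 + 8*z^2 - 6*z - 9) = (z + 3)*(z + 4)*(z^3 + 3*z^2 - z - 3) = (z + 3)^2*(z + 4)*(z^2 - 1) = (z + 1)*(z + 3)^2*(z + 4)*(z - 1)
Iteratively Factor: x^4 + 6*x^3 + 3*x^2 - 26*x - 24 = (x - 2)*(x^3 + 8*x^2 + 19*x + 12) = (x - 2)*(x + 3)*(x^2 + 5*x + 4) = (x - 2)*(x + 3)*(x + 4)*(x + 1)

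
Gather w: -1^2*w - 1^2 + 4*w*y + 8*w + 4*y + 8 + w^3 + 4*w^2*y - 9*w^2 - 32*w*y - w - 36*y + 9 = w^3 + w^2*(4*y - 9) + w*(6 - 28*y) - 32*y + 16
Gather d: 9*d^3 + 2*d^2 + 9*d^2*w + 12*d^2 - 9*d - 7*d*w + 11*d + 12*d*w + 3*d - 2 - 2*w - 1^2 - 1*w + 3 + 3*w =9*d^3 + d^2*(9*w + 14) + d*(5*w + 5)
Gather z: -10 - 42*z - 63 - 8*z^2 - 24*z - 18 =-8*z^2 - 66*z - 91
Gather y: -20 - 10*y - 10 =-10*y - 30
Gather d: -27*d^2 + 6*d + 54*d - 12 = -27*d^2 + 60*d - 12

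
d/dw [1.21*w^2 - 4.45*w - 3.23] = 2.42*w - 4.45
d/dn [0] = 0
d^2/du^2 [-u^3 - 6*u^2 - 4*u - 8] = -6*u - 12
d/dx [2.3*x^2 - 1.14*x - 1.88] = 4.6*x - 1.14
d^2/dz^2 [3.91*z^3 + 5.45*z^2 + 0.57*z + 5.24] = 23.46*z + 10.9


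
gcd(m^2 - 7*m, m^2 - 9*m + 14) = m - 7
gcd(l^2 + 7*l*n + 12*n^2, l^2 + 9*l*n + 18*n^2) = l + 3*n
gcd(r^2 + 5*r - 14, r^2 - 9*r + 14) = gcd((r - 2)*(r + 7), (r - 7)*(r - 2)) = r - 2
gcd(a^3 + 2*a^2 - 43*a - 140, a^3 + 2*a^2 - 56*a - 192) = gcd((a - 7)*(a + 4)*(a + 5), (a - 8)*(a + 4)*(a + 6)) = a + 4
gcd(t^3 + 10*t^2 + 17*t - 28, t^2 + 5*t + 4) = t + 4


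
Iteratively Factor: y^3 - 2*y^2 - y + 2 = (y - 1)*(y^2 - y - 2) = (y - 2)*(y - 1)*(y + 1)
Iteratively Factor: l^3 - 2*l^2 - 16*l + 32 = (l + 4)*(l^2 - 6*l + 8) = (l - 2)*(l + 4)*(l - 4)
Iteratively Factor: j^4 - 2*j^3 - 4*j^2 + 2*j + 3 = (j - 3)*(j^3 + j^2 - j - 1) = (j - 3)*(j + 1)*(j^2 - 1) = (j - 3)*(j - 1)*(j + 1)*(j + 1)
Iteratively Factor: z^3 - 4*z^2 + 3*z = (z - 3)*(z^2 - z) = (z - 3)*(z - 1)*(z)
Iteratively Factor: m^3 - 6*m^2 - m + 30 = (m + 2)*(m^2 - 8*m + 15) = (m - 3)*(m + 2)*(m - 5)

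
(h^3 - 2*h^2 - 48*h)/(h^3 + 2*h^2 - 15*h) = (h^2 - 2*h - 48)/(h^2 + 2*h - 15)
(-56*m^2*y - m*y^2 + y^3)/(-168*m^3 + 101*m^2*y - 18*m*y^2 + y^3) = y*(7*m + y)/(21*m^2 - 10*m*y + y^2)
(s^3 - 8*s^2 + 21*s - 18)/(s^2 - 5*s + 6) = s - 3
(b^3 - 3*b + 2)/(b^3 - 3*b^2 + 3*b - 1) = (b + 2)/(b - 1)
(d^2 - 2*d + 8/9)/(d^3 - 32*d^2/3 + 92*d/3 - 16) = (d - 4/3)/(d^2 - 10*d + 24)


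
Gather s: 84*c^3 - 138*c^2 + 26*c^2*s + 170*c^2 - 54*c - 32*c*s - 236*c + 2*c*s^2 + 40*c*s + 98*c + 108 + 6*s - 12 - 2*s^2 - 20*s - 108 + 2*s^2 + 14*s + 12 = 84*c^3 + 32*c^2 + 2*c*s^2 - 192*c + s*(26*c^2 + 8*c)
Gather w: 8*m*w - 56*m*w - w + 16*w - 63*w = w*(-48*m - 48)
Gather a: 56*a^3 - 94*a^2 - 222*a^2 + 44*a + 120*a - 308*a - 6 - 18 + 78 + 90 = 56*a^3 - 316*a^2 - 144*a + 144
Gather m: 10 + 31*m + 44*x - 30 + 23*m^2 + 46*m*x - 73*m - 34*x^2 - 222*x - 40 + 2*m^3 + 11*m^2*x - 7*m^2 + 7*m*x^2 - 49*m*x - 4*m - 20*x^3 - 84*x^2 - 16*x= 2*m^3 + m^2*(11*x + 16) + m*(7*x^2 - 3*x - 46) - 20*x^3 - 118*x^2 - 194*x - 60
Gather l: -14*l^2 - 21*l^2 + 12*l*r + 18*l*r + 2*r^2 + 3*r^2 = -35*l^2 + 30*l*r + 5*r^2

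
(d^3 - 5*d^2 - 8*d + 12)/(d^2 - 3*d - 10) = (d^2 - 7*d + 6)/(d - 5)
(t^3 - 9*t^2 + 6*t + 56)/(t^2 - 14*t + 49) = (t^2 - 2*t - 8)/(t - 7)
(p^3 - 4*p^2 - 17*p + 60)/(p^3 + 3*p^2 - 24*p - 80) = (p - 3)/(p + 4)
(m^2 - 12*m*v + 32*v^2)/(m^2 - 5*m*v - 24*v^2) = (m - 4*v)/(m + 3*v)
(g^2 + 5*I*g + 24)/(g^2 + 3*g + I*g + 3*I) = (g^2 + 5*I*g + 24)/(g^2 + g*(3 + I) + 3*I)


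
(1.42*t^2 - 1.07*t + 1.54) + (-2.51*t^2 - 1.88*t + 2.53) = -1.09*t^2 - 2.95*t + 4.07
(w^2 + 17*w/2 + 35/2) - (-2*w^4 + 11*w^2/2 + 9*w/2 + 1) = 2*w^4 - 9*w^2/2 + 4*w + 33/2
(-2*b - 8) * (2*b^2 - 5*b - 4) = -4*b^3 - 6*b^2 + 48*b + 32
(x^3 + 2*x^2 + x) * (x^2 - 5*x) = x^5 - 3*x^4 - 9*x^3 - 5*x^2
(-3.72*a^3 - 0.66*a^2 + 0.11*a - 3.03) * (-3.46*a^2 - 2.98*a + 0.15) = 12.8712*a^5 + 13.3692*a^4 + 1.0282*a^3 + 10.057*a^2 + 9.0459*a - 0.4545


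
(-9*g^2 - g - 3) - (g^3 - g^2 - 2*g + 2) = -g^3 - 8*g^2 + g - 5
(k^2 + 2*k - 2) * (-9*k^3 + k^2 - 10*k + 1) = -9*k^5 - 17*k^4 + 10*k^3 - 21*k^2 + 22*k - 2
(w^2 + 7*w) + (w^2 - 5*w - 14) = 2*w^2 + 2*w - 14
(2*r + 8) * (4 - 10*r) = -20*r^2 - 72*r + 32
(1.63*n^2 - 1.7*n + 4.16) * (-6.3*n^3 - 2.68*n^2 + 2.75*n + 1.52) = -10.269*n^5 + 6.3416*n^4 - 17.1695*n^3 - 13.3462*n^2 + 8.856*n + 6.3232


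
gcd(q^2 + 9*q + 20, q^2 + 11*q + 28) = q + 4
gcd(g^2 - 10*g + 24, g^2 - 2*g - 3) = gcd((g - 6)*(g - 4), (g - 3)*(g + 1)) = 1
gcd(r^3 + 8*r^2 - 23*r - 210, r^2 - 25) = r - 5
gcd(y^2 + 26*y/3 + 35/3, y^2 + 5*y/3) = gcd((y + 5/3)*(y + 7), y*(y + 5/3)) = y + 5/3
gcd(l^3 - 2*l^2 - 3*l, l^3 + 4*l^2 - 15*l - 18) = l^2 - 2*l - 3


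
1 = 1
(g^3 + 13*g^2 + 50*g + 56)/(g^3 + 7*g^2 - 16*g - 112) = (g + 2)/(g - 4)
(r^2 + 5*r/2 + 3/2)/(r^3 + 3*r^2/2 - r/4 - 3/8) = 4*(r + 1)/(4*r^2 - 1)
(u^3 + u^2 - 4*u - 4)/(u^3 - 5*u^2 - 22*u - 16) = (u - 2)/(u - 8)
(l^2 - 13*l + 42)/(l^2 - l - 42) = (l - 6)/(l + 6)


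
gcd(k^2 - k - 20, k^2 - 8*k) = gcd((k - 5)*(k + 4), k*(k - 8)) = 1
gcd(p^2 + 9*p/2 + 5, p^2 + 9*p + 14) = p + 2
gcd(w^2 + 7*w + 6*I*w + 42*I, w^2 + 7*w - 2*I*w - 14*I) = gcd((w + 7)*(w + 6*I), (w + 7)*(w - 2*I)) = w + 7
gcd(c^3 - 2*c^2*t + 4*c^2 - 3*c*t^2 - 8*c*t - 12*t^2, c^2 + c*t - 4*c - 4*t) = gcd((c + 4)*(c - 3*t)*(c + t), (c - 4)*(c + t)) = c + t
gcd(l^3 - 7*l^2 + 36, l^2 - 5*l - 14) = l + 2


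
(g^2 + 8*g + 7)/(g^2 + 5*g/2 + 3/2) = 2*(g + 7)/(2*g + 3)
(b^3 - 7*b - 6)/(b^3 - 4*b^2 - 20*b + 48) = (b^3 - 7*b - 6)/(b^3 - 4*b^2 - 20*b + 48)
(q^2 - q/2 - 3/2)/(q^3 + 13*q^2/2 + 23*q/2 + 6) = (2*q - 3)/(2*q^2 + 11*q + 12)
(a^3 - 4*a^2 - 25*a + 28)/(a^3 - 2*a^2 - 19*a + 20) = (a - 7)/(a - 5)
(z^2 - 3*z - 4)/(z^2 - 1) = (z - 4)/(z - 1)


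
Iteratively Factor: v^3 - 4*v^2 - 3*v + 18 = (v + 2)*(v^2 - 6*v + 9) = (v - 3)*(v + 2)*(v - 3)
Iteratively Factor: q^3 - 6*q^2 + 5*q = (q)*(q^2 - 6*q + 5) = q*(q - 5)*(q - 1)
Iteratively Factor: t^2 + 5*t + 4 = (t + 4)*(t + 1)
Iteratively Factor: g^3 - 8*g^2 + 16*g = (g - 4)*(g^2 - 4*g) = g*(g - 4)*(g - 4)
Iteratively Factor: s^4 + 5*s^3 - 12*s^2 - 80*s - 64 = (s + 1)*(s^3 + 4*s^2 - 16*s - 64) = (s - 4)*(s + 1)*(s^2 + 8*s + 16) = (s - 4)*(s + 1)*(s + 4)*(s + 4)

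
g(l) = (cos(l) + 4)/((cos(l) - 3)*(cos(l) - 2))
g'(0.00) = 0.00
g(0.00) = 2.50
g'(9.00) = -0.10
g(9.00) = 0.27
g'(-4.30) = -0.40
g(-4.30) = 0.44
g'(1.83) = -0.50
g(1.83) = 0.51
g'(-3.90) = -0.21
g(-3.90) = 0.32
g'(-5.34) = -1.46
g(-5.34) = 1.35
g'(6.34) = -0.24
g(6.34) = 2.49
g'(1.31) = -1.01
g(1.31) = 0.89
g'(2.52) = -0.16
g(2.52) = 0.30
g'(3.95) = 0.23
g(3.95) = 0.33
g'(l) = -sin(l)/((cos(l) - 3)*(cos(l) - 2)) + (cos(l) + 4)*sin(l)/((cos(l) - 3)*(cos(l) - 2)^2) + (cos(l) + 4)*sin(l)/((cos(l) - 3)^2*(cos(l) - 2))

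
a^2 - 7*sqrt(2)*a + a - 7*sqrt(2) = (a + 1)*(a - 7*sqrt(2))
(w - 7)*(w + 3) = w^2 - 4*w - 21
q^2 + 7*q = q*(q + 7)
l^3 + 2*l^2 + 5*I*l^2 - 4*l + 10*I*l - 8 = (l + 2)*(l + I)*(l + 4*I)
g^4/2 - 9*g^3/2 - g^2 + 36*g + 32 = (g/2 + 1/2)*(g - 8)*(g - 4)*(g + 2)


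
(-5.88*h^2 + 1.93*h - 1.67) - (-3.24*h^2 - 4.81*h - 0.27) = -2.64*h^2 + 6.74*h - 1.4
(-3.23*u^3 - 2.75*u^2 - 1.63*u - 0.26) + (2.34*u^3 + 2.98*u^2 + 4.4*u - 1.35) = -0.89*u^3 + 0.23*u^2 + 2.77*u - 1.61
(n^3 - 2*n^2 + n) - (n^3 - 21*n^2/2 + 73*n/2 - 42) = 17*n^2/2 - 71*n/2 + 42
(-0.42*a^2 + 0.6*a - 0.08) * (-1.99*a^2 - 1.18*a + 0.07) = 0.8358*a^4 - 0.6984*a^3 - 0.5782*a^2 + 0.1364*a - 0.0056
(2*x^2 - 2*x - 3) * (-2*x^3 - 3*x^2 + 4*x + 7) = -4*x^5 - 2*x^4 + 20*x^3 + 15*x^2 - 26*x - 21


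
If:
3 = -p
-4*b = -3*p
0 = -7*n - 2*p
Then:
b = -9/4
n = 6/7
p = -3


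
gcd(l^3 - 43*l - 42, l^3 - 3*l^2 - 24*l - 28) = l - 7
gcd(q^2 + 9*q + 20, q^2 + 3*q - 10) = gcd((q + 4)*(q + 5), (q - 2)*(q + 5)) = q + 5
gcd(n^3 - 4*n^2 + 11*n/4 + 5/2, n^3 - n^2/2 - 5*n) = n - 5/2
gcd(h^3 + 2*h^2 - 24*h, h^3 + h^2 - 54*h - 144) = h + 6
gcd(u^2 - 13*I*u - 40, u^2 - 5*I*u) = u - 5*I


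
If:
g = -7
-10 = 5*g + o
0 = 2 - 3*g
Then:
No Solution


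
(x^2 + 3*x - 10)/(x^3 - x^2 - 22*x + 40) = 1/(x - 4)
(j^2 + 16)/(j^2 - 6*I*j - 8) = (j + 4*I)/(j - 2*I)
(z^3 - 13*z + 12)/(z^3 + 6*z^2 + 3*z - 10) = (z^2 + z - 12)/(z^2 + 7*z + 10)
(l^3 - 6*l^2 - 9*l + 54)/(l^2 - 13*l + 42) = (l^2 - 9)/(l - 7)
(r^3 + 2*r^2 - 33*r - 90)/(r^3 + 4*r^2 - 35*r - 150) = (r + 3)/(r + 5)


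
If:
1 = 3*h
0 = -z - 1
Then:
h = 1/3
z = -1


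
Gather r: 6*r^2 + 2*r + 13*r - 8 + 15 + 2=6*r^2 + 15*r + 9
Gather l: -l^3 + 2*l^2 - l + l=-l^3 + 2*l^2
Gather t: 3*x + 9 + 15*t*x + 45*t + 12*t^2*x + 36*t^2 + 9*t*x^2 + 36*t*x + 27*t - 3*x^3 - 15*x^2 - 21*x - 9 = t^2*(12*x + 36) + t*(9*x^2 + 51*x + 72) - 3*x^3 - 15*x^2 - 18*x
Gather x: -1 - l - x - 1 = -l - x - 2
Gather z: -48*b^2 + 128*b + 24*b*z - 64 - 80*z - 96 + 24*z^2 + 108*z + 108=-48*b^2 + 128*b + 24*z^2 + z*(24*b + 28) - 52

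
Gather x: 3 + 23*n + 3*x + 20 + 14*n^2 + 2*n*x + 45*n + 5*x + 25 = 14*n^2 + 68*n + x*(2*n + 8) + 48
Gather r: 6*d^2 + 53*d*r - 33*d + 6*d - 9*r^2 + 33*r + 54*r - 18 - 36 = 6*d^2 - 27*d - 9*r^2 + r*(53*d + 87) - 54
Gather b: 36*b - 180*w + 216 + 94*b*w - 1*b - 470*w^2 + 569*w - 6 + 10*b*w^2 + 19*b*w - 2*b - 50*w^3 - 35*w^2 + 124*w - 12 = b*(10*w^2 + 113*w + 33) - 50*w^3 - 505*w^2 + 513*w + 198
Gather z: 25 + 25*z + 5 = 25*z + 30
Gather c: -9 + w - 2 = w - 11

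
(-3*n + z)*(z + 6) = -3*n*z - 18*n + z^2 + 6*z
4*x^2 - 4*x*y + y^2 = (-2*x + y)^2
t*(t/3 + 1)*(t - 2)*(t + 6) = t^4/3 + 7*t^3/3 - 12*t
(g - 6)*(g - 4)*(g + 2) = g^3 - 8*g^2 + 4*g + 48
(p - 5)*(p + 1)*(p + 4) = p^3 - 21*p - 20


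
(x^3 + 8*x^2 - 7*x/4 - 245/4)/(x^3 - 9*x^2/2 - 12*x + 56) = (2*x^2 + 9*x - 35)/(2*(x^2 - 8*x + 16))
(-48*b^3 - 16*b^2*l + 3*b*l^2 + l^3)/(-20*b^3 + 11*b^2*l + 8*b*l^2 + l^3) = (12*b^2 + b*l - l^2)/(5*b^2 - 4*b*l - l^2)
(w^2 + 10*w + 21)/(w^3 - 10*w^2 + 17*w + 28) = (w^2 + 10*w + 21)/(w^3 - 10*w^2 + 17*w + 28)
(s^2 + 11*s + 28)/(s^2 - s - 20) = (s + 7)/(s - 5)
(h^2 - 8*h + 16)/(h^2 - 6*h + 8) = (h - 4)/(h - 2)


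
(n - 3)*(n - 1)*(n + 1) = n^3 - 3*n^2 - n + 3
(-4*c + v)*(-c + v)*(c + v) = 4*c^3 - c^2*v - 4*c*v^2 + v^3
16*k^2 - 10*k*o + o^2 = (-8*k + o)*(-2*k + o)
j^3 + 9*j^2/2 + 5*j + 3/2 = (j + 1/2)*(j + 1)*(j + 3)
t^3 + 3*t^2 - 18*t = t*(t - 3)*(t + 6)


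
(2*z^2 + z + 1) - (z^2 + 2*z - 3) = z^2 - z + 4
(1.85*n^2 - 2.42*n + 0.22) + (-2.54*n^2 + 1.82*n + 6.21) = -0.69*n^2 - 0.6*n + 6.43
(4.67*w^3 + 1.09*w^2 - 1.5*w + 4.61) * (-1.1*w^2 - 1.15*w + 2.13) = -5.137*w^5 - 6.5695*w^4 + 10.3436*w^3 - 1.0243*w^2 - 8.4965*w + 9.8193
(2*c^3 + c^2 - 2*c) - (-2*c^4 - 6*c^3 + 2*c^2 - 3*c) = 2*c^4 + 8*c^3 - c^2 + c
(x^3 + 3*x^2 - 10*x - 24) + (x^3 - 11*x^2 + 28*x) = 2*x^3 - 8*x^2 + 18*x - 24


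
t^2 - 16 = (t - 4)*(t + 4)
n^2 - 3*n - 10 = (n - 5)*(n + 2)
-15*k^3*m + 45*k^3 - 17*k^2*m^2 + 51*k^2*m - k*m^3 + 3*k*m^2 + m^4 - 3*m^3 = (-5*k + m)*(k + m)*(3*k + m)*(m - 3)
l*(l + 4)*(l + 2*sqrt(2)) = l^3 + 2*sqrt(2)*l^2 + 4*l^2 + 8*sqrt(2)*l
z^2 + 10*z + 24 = (z + 4)*(z + 6)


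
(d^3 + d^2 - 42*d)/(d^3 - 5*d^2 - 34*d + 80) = d*(d^2 + d - 42)/(d^3 - 5*d^2 - 34*d + 80)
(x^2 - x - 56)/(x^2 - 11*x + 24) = (x + 7)/(x - 3)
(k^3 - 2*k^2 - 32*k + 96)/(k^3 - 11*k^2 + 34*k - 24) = (k^2 + 2*k - 24)/(k^2 - 7*k + 6)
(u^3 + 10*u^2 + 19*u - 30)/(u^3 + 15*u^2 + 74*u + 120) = (u - 1)/(u + 4)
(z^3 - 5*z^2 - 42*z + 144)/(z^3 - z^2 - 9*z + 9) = (z^2 - 2*z - 48)/(z^2 + 2*z - 3)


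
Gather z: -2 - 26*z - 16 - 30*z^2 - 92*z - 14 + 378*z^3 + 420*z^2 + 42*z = 378*z^3 + 390*z^2 - 76*z - 32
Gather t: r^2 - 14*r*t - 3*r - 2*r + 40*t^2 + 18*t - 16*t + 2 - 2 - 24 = r^2 - 5*r + 40*t^2 + t*(2 - 14*r) - 24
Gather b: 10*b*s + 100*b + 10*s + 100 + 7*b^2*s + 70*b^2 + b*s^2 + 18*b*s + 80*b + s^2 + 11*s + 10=b^2*(7*s + 70) + b*(s^2 + 28*s + 180) + s^2 + 21*s + 110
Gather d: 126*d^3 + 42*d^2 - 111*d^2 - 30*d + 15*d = 126*d^3 - 69*d^2 - 15*d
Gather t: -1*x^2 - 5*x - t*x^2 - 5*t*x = t*(-x^2 - 5*x) - x^2 - 5*x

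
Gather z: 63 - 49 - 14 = 0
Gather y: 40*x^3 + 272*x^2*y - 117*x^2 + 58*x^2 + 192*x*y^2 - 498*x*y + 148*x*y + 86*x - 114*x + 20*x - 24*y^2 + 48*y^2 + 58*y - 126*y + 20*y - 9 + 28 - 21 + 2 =40*x^3 - 59*x^2 - 8*x + y^2*(192*x + 24) + y*(272*x^2 - 350*x - 48)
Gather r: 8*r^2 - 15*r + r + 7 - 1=8*r^2 - 14*r + 6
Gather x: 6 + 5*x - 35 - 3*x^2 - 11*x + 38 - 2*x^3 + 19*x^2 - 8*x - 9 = -2*x^3 + 16*x^2 - 14*x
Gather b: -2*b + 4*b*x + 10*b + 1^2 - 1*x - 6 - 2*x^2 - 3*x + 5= b*(4*x + 8) - 2*x^2 - 4*x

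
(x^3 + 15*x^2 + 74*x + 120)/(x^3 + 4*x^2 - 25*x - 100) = (x + 6)/(x - 5)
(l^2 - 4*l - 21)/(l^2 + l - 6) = (l - 7)/(l - 2)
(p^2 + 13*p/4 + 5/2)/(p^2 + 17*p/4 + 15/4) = (p + 2)/(p + 3)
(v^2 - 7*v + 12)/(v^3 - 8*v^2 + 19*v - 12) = 1/(v - 1)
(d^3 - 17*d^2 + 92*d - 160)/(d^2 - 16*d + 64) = (d^2 - 9*d + 20)/(d - 8)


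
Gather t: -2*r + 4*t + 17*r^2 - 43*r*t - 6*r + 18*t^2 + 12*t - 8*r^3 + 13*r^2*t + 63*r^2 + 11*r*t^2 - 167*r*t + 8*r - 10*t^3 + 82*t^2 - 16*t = -8*r^3 + 80*r^2 - 10*t^3 + t^2*(11*r + 100) + t*(13*r^2 - 210*r)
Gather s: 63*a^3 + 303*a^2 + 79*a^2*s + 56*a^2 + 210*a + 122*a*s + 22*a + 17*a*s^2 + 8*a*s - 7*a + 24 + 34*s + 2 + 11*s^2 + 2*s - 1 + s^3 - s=63*a^3 + 359*a^2 + 225*a + s^3 + s^2*(17*a + 11) + s*(79*a^2 + 130*a + 35) + 25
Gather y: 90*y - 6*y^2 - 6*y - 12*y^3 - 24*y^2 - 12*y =-12*y^3 - 30*y^2 + 72*y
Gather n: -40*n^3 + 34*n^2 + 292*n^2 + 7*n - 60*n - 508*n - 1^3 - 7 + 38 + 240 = -40*n^3 + 326*n^2 - 561*n + 270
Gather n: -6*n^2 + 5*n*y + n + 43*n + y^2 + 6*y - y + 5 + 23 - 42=-6*n^2 + n*(5*y + 44) + y^2 + 5*y - 14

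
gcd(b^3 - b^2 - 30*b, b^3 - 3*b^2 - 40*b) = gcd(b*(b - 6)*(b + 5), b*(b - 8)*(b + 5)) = b^2 + 5*b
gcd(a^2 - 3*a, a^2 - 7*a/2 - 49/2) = 1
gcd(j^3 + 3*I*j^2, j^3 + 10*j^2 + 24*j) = j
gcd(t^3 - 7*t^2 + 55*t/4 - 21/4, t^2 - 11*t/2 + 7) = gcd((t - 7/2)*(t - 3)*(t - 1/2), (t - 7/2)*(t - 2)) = t - 7/2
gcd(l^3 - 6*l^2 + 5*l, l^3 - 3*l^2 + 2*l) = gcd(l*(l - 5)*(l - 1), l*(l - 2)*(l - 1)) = l^2 - l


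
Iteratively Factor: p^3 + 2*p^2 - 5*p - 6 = (p + 3)*(p^2 - p - 2) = (p + 1)*(p + 3)*(p - 2)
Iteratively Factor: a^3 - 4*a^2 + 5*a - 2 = (a - 1)*(a^2 - 3*a + 2) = (a - 1)^2*(a - 2)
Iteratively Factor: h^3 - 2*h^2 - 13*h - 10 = (h - 5)*(h^2 + 3*h + 2) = (h - 5)*(h + 2)*(h + 1)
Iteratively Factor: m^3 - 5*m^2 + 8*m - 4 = (m - 1)*(m^2 - 4*m + 4) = (m - 2)*(m - 1)*(m - 2)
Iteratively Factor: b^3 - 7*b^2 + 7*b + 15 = (b - 5)*(b^2 - 2*b - 3) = (b - 5)*(b + 1)*(b - 3)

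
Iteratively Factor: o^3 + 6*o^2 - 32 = (o + 4)*(o^2 + 2*o - 8) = (o - 2)*(o + 4)*(o + 4)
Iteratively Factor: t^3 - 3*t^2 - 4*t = (t + 1)*(t^2 - 4*t) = t*(t + 1)*(t - 4)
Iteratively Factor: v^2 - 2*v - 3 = (v - 3)*(v + 1)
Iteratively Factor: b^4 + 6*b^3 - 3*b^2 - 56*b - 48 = (b + 4)*(b^3 + 2*b^2 - 11*b - 12) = (b + 1)*(b + 4)*(b^2 + b - 12) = (b + 1)*(b + 4)^2*(b - 3)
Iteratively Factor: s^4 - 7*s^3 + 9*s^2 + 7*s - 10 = (s - 2)*(s^3 - 5*s^2 - s + 5) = (s - 2)*(s - 1)*(s^2 - 4*s - 5) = (s - 2)*(s - 1)*(s + 1)*(s - 5)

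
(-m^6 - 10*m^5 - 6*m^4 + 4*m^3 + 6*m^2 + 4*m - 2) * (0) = 0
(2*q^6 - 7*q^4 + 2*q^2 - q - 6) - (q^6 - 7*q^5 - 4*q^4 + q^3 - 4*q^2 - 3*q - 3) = q^6 + 7*q^5 - 3*q^4 - q^3 + 6*q^2 + 2*q - 3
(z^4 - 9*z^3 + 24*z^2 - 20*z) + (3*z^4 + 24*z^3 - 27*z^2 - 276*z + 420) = 4*z^4 + 15*z^3 - 3*z^2 - 296*z + 420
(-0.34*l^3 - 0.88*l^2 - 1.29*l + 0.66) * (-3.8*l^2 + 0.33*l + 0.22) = 1.292*l^5 + 3.2318*l^4 + 4.5368*l^3 - 3.1273*l^2 - 0.066*l + 0.1452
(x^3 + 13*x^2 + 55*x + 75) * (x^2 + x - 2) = x^5 + 14*x^4 + 66*x^3 + 104*x^2 - 35*x - 150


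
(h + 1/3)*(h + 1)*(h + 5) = h^3 + 19*h^2/3 + 7*h + 5/3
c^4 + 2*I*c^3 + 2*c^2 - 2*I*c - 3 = (c - 1)*(c + 1)*(c - I)*(c + 3*I)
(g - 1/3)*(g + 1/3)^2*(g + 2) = g^4 + 7*g^3/3 + 5*g^2/9 - 7*g/27 - 2/27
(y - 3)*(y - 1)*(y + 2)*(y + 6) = y^4 + 4*y^3 - 17*y^2 - 24*y + 36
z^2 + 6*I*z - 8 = (z + 2*I)*(z + 4*I)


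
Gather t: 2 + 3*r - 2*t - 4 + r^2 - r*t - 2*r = r^2 + r + t*(-r - 2) - 2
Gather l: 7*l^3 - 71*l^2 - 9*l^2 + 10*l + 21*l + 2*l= 7*l^3 - 80*l^2 + 33*l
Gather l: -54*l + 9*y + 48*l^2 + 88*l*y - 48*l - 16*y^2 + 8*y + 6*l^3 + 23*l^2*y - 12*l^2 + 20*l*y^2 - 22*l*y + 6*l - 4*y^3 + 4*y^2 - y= 6*l^3 + l^2*(23*y + 36) + l*(20*y^2 + 66*y - 96) - 4*y^3 - 12*y^2 + 16*y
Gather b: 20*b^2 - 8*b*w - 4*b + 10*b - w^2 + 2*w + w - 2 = 20*b^2 + b*(6 - 8*w) - w^2 + 3*w - 2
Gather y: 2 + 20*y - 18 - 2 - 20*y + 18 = 0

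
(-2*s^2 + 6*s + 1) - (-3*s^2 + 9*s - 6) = s^2 - 3*s + 7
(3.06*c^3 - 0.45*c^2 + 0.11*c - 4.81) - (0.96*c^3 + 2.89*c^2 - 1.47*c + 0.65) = 2.1*c^3 - 3.34*c^2 + 1.58*c - 5.46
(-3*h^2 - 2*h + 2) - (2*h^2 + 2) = -5*h^2 - 2*h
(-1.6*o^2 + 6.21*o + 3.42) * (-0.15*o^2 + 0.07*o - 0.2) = 0.24*o^4 - 1.0435*o^3 + 0.2417*o^2 - 1.0026*o - 0.684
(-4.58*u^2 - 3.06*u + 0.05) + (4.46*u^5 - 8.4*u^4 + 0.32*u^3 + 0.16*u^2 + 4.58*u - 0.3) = 4.46*u^5 - 8.4*u^4 + 0.32*u^3 - 4.42*u^2 + 1.52*u - 0.25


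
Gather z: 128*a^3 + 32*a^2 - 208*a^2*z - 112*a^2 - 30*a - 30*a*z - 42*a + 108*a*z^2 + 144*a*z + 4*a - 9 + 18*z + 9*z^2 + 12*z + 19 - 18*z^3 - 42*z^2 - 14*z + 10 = 128*a^3 - 80*a^2 - 68*a - 18*z^3 + z^2*(108*a - 33) + z*(-208*a^2 + 114*a + 16) + 20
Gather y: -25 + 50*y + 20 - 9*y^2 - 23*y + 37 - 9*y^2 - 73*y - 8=-18*y^2 - 46*y + 24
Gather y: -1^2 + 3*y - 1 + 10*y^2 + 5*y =10*y^2 + 8*y - 2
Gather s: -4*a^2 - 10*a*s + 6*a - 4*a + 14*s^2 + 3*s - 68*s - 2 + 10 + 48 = -4*a^2 + 2*a + 14*s^2 + s*(-10*a - 65) + 56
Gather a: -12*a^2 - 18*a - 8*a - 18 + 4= -12*a^2 - 26*a - 14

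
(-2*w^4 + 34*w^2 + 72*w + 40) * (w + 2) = -2*w^5 - 4*w^4 + 34*w^3 + 140*w^2 + 184*w + 80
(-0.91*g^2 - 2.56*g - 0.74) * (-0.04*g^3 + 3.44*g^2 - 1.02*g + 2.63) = 0.0364*g^5 - 3.028*g^4 - 7.8486*g^3 - 2.3277*g^2 - 5.978*g - 1.9462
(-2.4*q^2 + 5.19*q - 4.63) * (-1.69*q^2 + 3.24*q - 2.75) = 4.056*q^4 - 16.5471*q^3 + 31.2403*q^2 - 29.2737*q + 12.7325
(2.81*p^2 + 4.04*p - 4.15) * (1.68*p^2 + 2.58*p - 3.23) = 4.7208*p^4 + 14.037*p^3 - 5.6251*p^2 - 23.7562*p + 13.4045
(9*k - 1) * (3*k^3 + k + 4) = 27*k^4 - 3*k^3 + 9*k^2 + 35*k - 4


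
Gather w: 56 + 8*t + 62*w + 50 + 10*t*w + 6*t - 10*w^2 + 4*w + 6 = 14*t - 10*w^2 + w*(10*t + 66) + 112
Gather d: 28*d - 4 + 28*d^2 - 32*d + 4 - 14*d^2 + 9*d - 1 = 14*d^2 + 5*d - 1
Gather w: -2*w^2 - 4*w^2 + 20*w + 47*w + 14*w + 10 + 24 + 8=-6*w^2 + 81*w + 42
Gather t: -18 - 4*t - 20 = -4*t - 38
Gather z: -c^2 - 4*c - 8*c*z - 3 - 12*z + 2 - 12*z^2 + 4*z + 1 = -c^2 - 4*c - 12*z^2 + z*(-8*c - 8)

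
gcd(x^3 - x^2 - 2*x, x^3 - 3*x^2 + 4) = x^2 - x - 2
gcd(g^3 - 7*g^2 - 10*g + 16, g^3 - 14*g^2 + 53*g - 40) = g^2 - 9*g + 8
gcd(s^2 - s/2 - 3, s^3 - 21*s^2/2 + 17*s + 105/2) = s + 3/2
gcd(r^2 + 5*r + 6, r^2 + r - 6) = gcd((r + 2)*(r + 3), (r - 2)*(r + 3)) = r + 3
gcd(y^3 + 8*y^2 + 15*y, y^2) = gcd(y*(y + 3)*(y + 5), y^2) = y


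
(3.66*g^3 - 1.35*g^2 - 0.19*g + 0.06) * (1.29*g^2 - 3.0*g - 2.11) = 4.7214*g^5 - 12.7215*g^4 - 3.9177*g^3 + 3.4959*g^2 + 0.2209*g - 0.1266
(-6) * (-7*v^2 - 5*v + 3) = 42*v^2 + 30*v - 18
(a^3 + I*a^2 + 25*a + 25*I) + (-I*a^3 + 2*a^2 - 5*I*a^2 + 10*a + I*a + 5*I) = a^3 - I*a^3 + 2*a^2 - 4*I*a^2 + 35*a + I*a + 30*I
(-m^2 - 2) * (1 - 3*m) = 3*m^3 - m^2 + 6*m - 2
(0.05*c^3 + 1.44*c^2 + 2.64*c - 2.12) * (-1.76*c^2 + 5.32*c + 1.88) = -0.088*c^5 - 2.2684*c^4 + 3.1084*c^3 + 20.4832*c^2 - 6.3152*c - 3.9856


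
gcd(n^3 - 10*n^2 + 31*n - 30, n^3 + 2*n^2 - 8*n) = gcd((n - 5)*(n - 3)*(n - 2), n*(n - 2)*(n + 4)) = n - 2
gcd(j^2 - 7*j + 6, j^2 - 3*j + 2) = j - 1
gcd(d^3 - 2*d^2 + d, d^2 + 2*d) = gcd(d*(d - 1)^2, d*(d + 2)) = d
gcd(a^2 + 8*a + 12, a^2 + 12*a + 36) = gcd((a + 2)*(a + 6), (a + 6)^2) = a + 6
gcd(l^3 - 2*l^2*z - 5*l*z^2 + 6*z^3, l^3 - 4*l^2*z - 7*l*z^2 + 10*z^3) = -l^2 - l*z + 2*z^2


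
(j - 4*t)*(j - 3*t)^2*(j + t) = j^4 - 9*j^3*t + 23*j^2*t^2 - 3*j*t^3 - 36*t^4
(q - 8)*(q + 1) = q^2 - 7*q - 8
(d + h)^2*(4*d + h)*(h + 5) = 4*d^3*h + 20*d^3 + 9*d^2*h^2 + 45*d^2*h + 6*d*h^3 + 30*d*h^2 + h^4 + 5*h^3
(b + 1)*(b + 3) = b^2 + 4*b + 3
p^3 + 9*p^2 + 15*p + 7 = (p + 1)^2*(p + 7)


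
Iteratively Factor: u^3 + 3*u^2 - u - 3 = (u + 3)*(u^2 - 1) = (u - 1)*(u + 3)*(u + 1)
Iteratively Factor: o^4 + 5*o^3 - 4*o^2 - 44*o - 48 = (o + 2)*(o^3 + 3*o^2 - 10*o - 24) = (o - 3)*(o + 2)*(o^2 + 6*o + 8) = (o - 3)*(o + 2)^2*(o + 4)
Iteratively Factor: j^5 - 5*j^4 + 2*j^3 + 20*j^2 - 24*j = (j)*(j^4 - 5*j^3 + 2*j^2 + 20*j - 24) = j*(j - 2)*(j^3 - 3*j^2 - 4*j + 12) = j*(j - 2)^2*(j^2 - j - 6) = j*(j - 3)*(j - 2)^2*(j + 2)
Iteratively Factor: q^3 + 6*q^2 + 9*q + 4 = (q + 1)*(q^2 + 5*q + 4) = (q + 1)^2*(q + 4)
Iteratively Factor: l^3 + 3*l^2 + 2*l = (l)*(l^2 + 3*l + 2) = l*(l + 1)*(l + 2)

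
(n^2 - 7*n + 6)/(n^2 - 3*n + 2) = (n - 6)/(n - 2)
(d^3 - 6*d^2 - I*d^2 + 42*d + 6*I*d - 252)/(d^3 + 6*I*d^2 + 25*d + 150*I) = (d^2 - d*(6 + 7*I) + 42*I)/(d^2 + 25)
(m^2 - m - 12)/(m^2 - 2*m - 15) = (m - 4)/(m - 5)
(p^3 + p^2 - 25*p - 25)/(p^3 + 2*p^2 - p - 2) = (p^2 - 25)/(p^2 + p - 2)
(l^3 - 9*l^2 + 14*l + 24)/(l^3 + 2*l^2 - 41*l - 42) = (l - 4)/(l + 7)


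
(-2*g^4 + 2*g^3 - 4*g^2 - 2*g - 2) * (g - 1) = -2*g^5 + 4*g^4 - 6*g^3 + 2*g^2 + 2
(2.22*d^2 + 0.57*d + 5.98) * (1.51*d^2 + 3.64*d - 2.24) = 3.3522*d^4 + 8.9415*d^3 + 6.1318*d^2 + 20.4904*d - 13.3952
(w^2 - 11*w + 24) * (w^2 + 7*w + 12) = w^4 - 4*w^3 - 41*w^2 + 36*w + 288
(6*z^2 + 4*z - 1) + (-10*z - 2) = 6*z^2 - 6*z - 3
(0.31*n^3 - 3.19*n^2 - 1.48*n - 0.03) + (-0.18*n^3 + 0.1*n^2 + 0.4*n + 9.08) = 0.13*n^3 - 3.09*n^2 - 1.08*n + 9.05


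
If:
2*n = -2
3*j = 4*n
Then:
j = -4/3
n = -1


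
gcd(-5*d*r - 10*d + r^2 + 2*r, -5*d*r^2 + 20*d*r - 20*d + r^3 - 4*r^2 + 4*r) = -5*d + r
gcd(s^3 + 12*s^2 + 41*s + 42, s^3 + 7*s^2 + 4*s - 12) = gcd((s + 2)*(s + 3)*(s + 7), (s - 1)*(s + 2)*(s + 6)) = s + 2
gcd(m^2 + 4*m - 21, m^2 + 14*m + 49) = m + 7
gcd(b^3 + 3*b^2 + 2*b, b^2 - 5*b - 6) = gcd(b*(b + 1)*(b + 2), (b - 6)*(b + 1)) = b + 1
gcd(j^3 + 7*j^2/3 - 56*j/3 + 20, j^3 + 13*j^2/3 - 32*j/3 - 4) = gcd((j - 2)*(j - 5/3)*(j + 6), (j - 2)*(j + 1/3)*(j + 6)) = j^2 + 4*j - 12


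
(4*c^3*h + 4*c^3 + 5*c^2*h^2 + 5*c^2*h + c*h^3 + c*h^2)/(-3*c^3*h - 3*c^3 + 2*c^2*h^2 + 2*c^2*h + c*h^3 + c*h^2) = (-4*c^2 - 5*c*h - h^2)/(3*c^2 - 2*c*h - h^2)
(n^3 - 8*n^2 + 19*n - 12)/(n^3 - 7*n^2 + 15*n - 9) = (n - 4)/(n - 3)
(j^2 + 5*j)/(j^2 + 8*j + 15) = j/(j + 3)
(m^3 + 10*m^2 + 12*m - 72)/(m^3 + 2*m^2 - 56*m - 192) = (m^2 + 4*m - 12)/(m^2 - 4*m - 32)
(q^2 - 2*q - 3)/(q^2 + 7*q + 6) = (q - 3)/(q + 6)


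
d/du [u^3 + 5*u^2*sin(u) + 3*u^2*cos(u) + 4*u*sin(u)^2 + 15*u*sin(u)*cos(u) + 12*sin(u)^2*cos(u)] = -3*u^2*sin(u) + 5*u^2*cos(u) + 3*u^2 + 10*u*sin(u) + 4*u*sin(2*u) + 6*u*cos(u) + 15*u*cos(2*u) - 3*sin(u) + 15*sin(2*u)/2 + 9*sin(3*u) - 2*cos(2*u) + 2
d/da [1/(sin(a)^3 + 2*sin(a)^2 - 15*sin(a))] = (-3*cos(a) - 4/tan(a) + 15*cos(a)/sin(a)^2)/((sin(a) - 3)^2*(sin(a) + 5)^2)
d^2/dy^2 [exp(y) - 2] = exp(y)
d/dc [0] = 0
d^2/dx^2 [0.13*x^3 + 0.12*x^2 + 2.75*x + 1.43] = 0.78*x + 0.24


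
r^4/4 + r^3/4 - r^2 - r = r*(r/4 + 1/2)*(r - 2)*(r + 1)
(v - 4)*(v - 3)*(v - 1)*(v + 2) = v^4 - 6*v^3 + 3*v^2 + 26*v - 24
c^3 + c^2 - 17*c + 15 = (c - 3)*(c - 1)*(c + 5)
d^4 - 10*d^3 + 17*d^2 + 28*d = d*(d - 7)*(d - 4)*(d + 1)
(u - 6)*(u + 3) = u^2 - 3*u - 18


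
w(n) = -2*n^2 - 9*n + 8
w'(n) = -4*n - 9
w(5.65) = -106.70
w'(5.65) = -31.60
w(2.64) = -29.70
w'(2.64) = -19.56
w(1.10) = -4.32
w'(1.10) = -13.40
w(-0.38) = 11.13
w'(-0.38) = -7.48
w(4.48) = -72.46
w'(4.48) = -26.92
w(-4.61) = 6.99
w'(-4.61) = 9.44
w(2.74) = -31.68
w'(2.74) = -19.96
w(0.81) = -0.60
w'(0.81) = -12.24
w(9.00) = -235.00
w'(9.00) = -45.00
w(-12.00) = -172.00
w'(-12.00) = 39.00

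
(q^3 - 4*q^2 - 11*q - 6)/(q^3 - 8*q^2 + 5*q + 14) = (q^2 - 5*q - 6)/(q^2 - 9*q + 14)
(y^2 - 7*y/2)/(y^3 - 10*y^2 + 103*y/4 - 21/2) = 2*y/(2*y^2 - 13*y + 6)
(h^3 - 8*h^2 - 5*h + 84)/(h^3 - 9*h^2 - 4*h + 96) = (h - 7)/(h - 8)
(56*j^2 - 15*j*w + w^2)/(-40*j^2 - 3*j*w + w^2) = (-7*j + w)/(5*j + w)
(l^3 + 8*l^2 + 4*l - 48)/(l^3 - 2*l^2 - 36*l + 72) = (l + 4)/(l - 6)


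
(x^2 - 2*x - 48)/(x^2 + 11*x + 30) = (x - 8)/(x + 5)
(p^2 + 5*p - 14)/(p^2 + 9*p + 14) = (p - 2)/(p + 2)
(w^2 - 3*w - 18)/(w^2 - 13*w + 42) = (w + 3)/(w - 7)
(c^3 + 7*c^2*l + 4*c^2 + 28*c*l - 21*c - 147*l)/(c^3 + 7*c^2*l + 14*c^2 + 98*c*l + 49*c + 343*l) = (c - 3)/(c + 7)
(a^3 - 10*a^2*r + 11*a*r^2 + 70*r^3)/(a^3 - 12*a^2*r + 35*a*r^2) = (a + 2*r)/a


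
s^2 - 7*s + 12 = (s - 4)*(s - 3)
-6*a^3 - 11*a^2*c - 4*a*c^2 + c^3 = (-6*a + c)*(a + c)^2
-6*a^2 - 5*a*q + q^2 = (-6*a + q)*(a + q)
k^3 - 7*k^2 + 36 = (k - 6)*(k - 3)*(k + 2)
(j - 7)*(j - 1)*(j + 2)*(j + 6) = j^4 - 45*j^2 - 40*j + 84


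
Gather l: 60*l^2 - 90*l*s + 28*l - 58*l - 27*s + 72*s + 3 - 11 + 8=60*l^2 + l*(-90*s - 30) + 45*s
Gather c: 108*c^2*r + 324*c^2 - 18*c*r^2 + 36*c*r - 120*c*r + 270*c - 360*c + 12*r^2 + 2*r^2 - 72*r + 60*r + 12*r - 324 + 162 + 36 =c^2*(108*r + 324) + c*(-18*r^2 - 84*r - 90) + 14*r^2 - 126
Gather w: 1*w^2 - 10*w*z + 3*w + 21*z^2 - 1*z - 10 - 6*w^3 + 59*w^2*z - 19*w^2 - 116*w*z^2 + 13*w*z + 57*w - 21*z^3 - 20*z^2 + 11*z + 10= -6*w^3 + w^2*(59*z - 18) + w*(-116*z^2 + 3*z + 60) - 21*z^3 + z^2 + 10*z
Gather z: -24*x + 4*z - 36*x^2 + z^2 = -36*x^2 - 24*x + z^2 + 4*z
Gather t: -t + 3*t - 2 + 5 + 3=2*t + 6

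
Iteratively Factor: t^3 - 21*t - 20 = (t + 4)*(t^2 - 4*t - 5) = (t - 5)*(t + 4)*(t + 1)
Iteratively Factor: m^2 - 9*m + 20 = (m - 5)*(m - 4)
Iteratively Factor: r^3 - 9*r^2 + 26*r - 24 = (r - 3)*(r^2 - 6*r + 8) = (r - 3)*(r - 2)*(r - 4)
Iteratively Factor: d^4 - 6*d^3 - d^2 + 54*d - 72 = (d + 3)*(d^3 - 9*d^2 + 26*d - 24) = (d - 4)*(d + 3)*(d^2 - 5*d + 6) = (d - 4)*(d - 3)*(d + 3)*(d - 2)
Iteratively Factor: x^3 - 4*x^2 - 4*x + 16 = (x + 2)*(x^2 - 6*x + 8) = (x - 2)*(x + 2)*(x - 4)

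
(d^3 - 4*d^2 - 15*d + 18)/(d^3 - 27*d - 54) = (d - 1)/(d + 3)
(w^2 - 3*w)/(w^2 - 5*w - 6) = w*(3 - w)/(-w^2 + 5*w + 6)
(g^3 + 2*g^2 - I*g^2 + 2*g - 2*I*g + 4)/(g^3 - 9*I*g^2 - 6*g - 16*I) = (g + 2)/(g - 8*I)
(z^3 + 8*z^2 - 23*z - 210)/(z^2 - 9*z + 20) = (z^2 + 13*z + 42)/(z - 4)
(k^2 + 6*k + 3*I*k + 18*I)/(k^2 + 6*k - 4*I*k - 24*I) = (k + 3*I)/(k - 4*I)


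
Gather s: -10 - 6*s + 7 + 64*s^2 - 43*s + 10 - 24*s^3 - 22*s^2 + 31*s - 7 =-24*s^3 + 42*s^2 - 18*s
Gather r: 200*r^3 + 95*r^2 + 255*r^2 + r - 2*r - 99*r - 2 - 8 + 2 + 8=200*r^3 + 350*r^2 - 100*r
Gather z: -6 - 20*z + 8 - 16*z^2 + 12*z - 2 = -16*z^2 - 8*z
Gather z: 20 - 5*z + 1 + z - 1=20 - 4*z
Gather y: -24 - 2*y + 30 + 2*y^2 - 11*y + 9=2*y^2 - 13*y + 15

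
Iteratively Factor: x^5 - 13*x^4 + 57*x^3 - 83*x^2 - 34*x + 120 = (x + 1)*(x^4 - 14*x^3 + 71*x^2 - 154*x + 120) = (x - 4)*(x + 1)*(x^3 - 10*x^2 + 31*x - 30) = (x - 5)*(x - 4)*(x + 1)*(x^2 - 5*x + 6) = (x - 5)*(x - 4)*(x - 2)*(x + 1)*(x - 3)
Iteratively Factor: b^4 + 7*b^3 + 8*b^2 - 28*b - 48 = (b - 2)*(b^3 + 9*b^2 + 26*b + 24) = (b - 2)*(b + 2)*(b^2 + 7*b + 12) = (b - 2)*(b + 2)*(b + 3)*(b + 4)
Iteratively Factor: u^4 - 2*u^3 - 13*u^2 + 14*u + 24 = (u + 3)*(u^3 - 5*u^2 + 2*u + 8) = (u - 4)*(u + 3)*(u^2 - u - 2) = (u - 4)*(u - 2)*(u + 3)*(u + 1)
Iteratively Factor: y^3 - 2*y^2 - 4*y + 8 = (y + 2)*(y^2 - 4*y + 4) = (y - 2)*(y + 2)*(y - 2)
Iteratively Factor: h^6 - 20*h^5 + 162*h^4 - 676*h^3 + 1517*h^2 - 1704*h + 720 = (h - 4)*(h^5 - 16*h^4 + 98*h^3 - 284*h^2 + 381*h - 180) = (h - 5)*(h - 4)*(h^4 - 11*h^3 + 43*h^2 - 69*h + 36) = (h - 5)*(h - 4)*(h - 3)*(h^3 - 8*h^2 + 19*h - 12) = (h - 5)*(h - 4)*(h - 3)*(h - 1)*(h^2 - 7*h + 12) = (h - 5)*(h - 4)*(h - 3)^2*(h - 1)*(h - 4)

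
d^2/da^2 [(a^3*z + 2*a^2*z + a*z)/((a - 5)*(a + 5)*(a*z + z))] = 2*(a^3 + 75*a^2 + 75*a + 625)/(a^6 - 75*a^4 + 1875*a^2 - 15625)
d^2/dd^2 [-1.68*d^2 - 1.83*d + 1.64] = -3.36000000000000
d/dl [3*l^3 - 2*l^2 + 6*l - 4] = 9*l^2 - 4*l + 6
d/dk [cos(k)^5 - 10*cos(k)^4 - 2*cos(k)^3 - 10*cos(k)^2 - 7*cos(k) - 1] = (-5*cos(k)^4 + 40*cos(k)^3 + 6*cos(k)^2 + 20*cos(k) + 7)*sin(k)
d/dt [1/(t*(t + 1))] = (-2*t - 1)/(t^2*(t^2 + 2*t + 1))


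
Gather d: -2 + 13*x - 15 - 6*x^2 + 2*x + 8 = -6*x^2 + 15*x - 9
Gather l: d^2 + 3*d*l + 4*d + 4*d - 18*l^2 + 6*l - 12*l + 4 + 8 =d^2 + 8*d - 18*l^2 + l*(3*d - 6) + 12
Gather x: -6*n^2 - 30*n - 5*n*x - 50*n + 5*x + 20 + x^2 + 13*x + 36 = -6*n^2 - 80*n + x^2 + x*(18 - 5*n) + 56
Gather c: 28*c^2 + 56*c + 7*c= 28*c^2 + 63*c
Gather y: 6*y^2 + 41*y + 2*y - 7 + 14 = 6*y^2 + 43*y + 7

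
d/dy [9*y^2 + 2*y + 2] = 18*y + 2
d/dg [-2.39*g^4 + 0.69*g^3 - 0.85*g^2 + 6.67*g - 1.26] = -9.56*g^3 + 2.07*g^2 - 1.7*g + 6.67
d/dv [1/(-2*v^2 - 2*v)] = (v + 1/2)/(v^2*(v + 1)^2)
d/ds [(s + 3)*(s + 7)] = 2*s + 10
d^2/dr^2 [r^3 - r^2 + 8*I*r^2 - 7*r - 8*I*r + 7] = 6*r - 2 + 16*I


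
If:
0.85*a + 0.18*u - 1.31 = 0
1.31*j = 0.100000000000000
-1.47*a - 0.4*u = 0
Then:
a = 6.95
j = 0.08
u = -25.54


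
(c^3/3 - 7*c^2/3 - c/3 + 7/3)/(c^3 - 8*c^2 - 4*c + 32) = (c^3 - 7*c^2 - c + 7)/(3*(c^3 - 8*c^2 - 4*c + 32))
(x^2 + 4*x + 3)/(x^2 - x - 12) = (x + 1)/(x - 4)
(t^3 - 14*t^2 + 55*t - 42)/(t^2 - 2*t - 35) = (t^2 - 7*t + 6)/(t + 5)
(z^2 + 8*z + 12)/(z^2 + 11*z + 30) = (z + 2)/(z + 5)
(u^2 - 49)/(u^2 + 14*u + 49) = (u - 7)/(u + 7)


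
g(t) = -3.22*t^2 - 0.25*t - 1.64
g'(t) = -6.44*t - 0.25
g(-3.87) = -48.90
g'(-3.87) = 24.67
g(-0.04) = -1.64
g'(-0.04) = 0.01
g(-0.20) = -1.72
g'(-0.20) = 1.04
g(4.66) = -72.73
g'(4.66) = -30.26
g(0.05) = -1.66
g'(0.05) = -0.57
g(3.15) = -34.38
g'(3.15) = -20.54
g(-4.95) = -79.30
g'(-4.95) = 31.63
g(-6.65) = -142.37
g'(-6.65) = 42.58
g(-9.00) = -260.21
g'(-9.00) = 57.71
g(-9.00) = -260.21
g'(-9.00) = 57.71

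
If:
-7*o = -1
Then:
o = 1/7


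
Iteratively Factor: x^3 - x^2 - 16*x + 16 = (x - 1)*(x^2 - 16) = (x - 1)*(x + 4)*(x - 4)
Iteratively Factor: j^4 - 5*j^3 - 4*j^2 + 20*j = (j + 2)*(j^3 - 7*j^2 + 10*j) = (j - 5)*(j + 2)*(j^2 - 2*j) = j*(j - 5)*(j + 2)*(j - 2)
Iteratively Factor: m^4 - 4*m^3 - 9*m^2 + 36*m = (m)*(m^3 - 4*m^2 - 9*m + 36) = m*(m - 4)*(m^2 - 9) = m*(m - 4)*(m + 3)*(m - 3)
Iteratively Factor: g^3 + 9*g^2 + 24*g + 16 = (g + 1)*(g^2 + 8*g + 16) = (g + 1)*(g + 4)*(g + 4)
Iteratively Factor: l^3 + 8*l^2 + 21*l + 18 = (l + 3)*(l^2 + 5*l + 6) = (l + 3)^2*(l + 2)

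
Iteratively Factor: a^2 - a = (a - 1)*(a)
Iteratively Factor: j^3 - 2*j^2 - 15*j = (j - 5)*(j^2 + 3*j) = (j - 5)*(j + 3)*(j)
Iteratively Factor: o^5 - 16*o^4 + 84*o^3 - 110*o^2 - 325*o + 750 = (o - 5)*(o^4 - 11*o^3 + 29*o^2 + 35*o - 150) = (o - 5)*(o - 3)*(o^3 - 8*o^2 + 5*o + 50) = (o - 5)*(o - 3)*(o + 2)*(o^2 - 10*o + 25) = (o - 5)^2*(o - 3)*(o + 2)*(o - 5)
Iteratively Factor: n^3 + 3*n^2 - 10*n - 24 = (n + 4)*(n^2 - n - 6) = (n + 2)*(n + 4)*(n - 3)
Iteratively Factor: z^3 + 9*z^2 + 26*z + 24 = (z + 4)*(z^2 + 5*z + 6) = (z + 3)*(z + 4)*(z + 2)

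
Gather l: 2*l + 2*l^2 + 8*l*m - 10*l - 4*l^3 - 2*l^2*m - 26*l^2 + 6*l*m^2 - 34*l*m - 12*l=-4*l^3 + l^2*(-2*m - 24) + l*(6*m^2 - 26*m - 20)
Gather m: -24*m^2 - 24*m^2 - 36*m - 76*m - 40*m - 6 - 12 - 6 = -48*m^2 - 152*m - 24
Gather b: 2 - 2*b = 2 - 2*b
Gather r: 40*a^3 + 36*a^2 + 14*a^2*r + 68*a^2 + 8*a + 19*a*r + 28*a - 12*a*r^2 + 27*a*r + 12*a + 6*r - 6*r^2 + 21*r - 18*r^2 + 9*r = 40*a^3 + 104*a^2 + 48*a + r^2*(-12*a - 24) + r*(14*a^2 + 46*a + 36)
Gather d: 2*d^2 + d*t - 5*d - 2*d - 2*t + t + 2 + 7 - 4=2*d^2 + d*(t - 7) - t + 5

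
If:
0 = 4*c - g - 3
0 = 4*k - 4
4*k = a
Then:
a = 4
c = g/4 + 3/4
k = 1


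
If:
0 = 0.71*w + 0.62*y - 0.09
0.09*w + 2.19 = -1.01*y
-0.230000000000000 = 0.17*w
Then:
No Solution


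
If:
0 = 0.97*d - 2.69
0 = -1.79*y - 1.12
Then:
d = 2.77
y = -0.63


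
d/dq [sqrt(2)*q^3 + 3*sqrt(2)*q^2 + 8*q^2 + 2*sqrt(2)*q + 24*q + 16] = 3*sqrt(2)*q^2 + 6*sqrt(2)*q + 16*q + 2*sqrt(2) + 24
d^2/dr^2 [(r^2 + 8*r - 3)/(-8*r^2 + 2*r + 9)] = 6*(-176*r^3 + 120*r^2 - 624*r + 97)/(512*r^6 - 384*r^5 - 1632*r^4 + 856*r^3 + 1836*r^2 - 486*r - 729)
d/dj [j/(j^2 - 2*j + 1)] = (-j - 1)/(j^3 - 3*j^2 + 3*j - 1)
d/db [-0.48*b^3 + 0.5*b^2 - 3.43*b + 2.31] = -1.44*b^2 + 1.0*b - 3.43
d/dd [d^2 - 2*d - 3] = 2*d - 2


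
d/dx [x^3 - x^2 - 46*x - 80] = 3*x^2 - 2*x - 46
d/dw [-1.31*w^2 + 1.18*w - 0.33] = 1.18 - 2.62*w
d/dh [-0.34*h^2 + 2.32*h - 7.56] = 2.32 - 0.68*h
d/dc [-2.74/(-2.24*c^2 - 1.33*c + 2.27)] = (-12.2752*c - 3.6442)/(2.24*c^2 + 1.33*c - 2.27)^2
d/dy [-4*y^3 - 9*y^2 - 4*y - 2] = -12*y^2 - 18*y - 4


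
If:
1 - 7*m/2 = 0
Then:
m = 2/7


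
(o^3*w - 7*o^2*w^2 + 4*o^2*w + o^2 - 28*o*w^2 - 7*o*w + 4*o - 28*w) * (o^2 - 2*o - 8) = o^5*w - 7*o^4*w^2 + 2*o^4*w + o^4 - 14*o^3*w^2 - 23*o^3*w + 2*o^3 + 112*o^2*w^2 - 46*o^2*w - 16*o^2 + 224*o*w^2 + 112*o*w - 32*o + 224*w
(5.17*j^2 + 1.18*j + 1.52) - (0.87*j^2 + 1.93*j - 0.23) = 4.3*j^2 - 0.75*j + 1.75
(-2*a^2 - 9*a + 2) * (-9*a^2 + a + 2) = 18*a^4 + 79*a^3 - 31*a^2 - 16*a + 4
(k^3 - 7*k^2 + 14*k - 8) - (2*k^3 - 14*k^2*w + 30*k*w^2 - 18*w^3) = -k^3 + 14*k^2*w - 7*k^2 - 30*k*w^2 + 14*k + 18*w^3 - 8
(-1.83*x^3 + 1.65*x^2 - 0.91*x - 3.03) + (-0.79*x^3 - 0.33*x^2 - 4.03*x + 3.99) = -2.62*x^3 + 1.32*x^2 - 4.94*x + 0.96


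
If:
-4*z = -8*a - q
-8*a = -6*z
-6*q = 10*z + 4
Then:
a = 3/2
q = -4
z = 2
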